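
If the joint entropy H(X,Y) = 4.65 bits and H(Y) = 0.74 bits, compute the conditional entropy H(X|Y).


H(X|Y) = H(X,Y) - H(Y) = 4.65 - 0.74 = 3.91

3.91 bits


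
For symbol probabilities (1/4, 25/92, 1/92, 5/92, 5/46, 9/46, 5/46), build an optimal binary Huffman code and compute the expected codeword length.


Huffman construction (repeatedly merge the two least-probable nodes; each merge adds 1 bit to every symbol beneath it): 1/92 + 5/92 = 3/46; 3/46 + 5/46 = 4/23; 5/46 + 4/23 = 13/46; 9/46 + 1/4 = 41/92; 25/92 + 13/46 = 51/92; 41/92 + 51/92 = 1. Resulting codeword lengths (in the order the probabilities were given): (2, 2, 5, 5, 4, 2, 3). L_avg = sum(p_i * l_i) = 1/4*2 + 25/92*2 + 1/92*5 + 5/92*5 + 5/46*4 + 9/46*2 + 5/46*3 = 58/23 = 2.5217

2.5217 bits


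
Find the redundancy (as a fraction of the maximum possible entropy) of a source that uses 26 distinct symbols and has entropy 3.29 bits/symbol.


H_max = log2(K) = log2(26) = 4.7004 bits/symbol. Redundancy = 1 - H/H_max = 1 - 3.29/4.7004 = 1 - 0.6999 = 0.3001

0.3001


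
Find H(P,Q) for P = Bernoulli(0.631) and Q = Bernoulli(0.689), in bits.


H(P,Q) = -p*log2(q) - (1-p)*log2(1-q). -0.631*log2(0.689) = 0.339115; -0.369*log2(0.311) = 0.621770. H(P,Q) = 0.339115 + 0.621770 = 0.9609

0.9609 bits


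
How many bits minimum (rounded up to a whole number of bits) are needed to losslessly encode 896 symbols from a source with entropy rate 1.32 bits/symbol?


Minimum bits >= n * H = 896 * 1.32 = 1182.72, rounded up to a whole number of bits = 1183

1183 bits


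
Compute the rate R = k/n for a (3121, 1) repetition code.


Rate = k/n = 1/3121

1/3121


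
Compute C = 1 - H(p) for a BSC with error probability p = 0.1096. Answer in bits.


H(p) = -p*log2(p) - (1-p)*log2(1-p) = -0.1096*log2(0.1096) - 0.8904*log2(0.8904) = 0.349589 + 0.149119 = 0.4987. C = 1 - H(p) = 1 - 0.4987 = 0.5013

0.5013 bits


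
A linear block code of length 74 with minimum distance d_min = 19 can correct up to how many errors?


Correction capability = floor((d-1)/2) = floor((19-1)/2) = 9

9 errors


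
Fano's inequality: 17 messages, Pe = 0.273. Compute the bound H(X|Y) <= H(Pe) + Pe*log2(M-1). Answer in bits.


H(Pe) = -Pe*log2(Pe) - (1-Pe)*log2(1-Pe) = -0.273*log2(0.273) - 0.727*log2(0.727) = 0.511336 + 0.334400 = 0.8457. Pe*log2(M-1) = 0.273*log2(16) = 1.092000. Bound = H(Pe) + Pe*log2(M-1) = 0.511336 + 0.334400 + 1.092000 = 1.9377

1.9377 bits


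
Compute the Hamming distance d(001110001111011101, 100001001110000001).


Count differing positions: ^ . ^ ^ ^ ^ . . . . . ^ . ^ ^ ^ . . = 9 differences

9


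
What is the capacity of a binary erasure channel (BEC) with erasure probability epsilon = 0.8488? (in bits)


C = 1 - epsilon = 1 - 0.8488 = 0.1512

0.1512 bits


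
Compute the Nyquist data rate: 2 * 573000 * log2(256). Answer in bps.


Rate = 2 * B * log2(M) = 2 * 573000 * 8.0 = 9168000.0

9168000.0 bps


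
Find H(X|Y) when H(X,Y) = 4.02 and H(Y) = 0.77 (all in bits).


H(X|Y) = H(X,Y) - H(Y) = 4.02 - 0.77 = 3.25

3.25 bits


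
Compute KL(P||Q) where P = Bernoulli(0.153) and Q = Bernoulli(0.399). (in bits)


KL = p*log2(p/q) + (1-p)*log2((1-p)/(1-q)) = 0.153*log2(0.153/0.399) + 0.847*log2(0.847/0.601) = 0.2077

0.2077 bits


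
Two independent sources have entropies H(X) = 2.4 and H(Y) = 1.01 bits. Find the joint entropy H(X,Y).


For independent variables, H(X,Y) = H(X) + H(Y) = 2.4 + 1.01 = 3.41

3.41 bits


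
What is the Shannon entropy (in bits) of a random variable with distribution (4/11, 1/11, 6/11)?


H = -sum(p_i * log2(p_i)). Terms: -(4/11)*log2(4/11) = 0.530702; -(1/11)*log2(1/11) = 0.314494; -(6/11)*log2(6/11) = 0.476983. H = 0.530702 + 0.314494 + 0.476983 = 1.3222

1.3222 bits


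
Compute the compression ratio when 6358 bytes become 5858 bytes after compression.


Ratio = original / compressed = 6358 / 5858 = 1.0854

1.0854


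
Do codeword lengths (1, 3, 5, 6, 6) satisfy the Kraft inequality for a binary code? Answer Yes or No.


Kraft sum = sum(2^(-l_i)) = 0.6875, need <= 1. Result: satisfied (a binary prefix-free code with these lengths exists)

Yes


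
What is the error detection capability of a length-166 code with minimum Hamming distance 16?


Detection capability = d_min - 1 = 16 - 1 = 15

15 errors


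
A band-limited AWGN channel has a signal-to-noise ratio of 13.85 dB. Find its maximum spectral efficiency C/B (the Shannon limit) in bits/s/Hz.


SNR_linear = 10^(13.85/10) = 24.2661; C/B = log2(1 + SNR_linear) = log2(1 + 24.2661) = 4.6591

4.6591 bits/s/Hz


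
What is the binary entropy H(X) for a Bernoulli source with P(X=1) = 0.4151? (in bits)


H = -p*log2(p) - (1-p)*log2(1-p). -0.4151*log2(0.4151) = 0.526542; -0.5849*log2(0.5849) = 0.452559. H = 0.526542 + 0.452559 = 0.9791

0.9791 bits


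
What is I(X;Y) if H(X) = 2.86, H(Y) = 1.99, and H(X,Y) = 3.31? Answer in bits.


I(X;Y) = H(X) + H(Y) - H(X,Y) = 2.86 + 1.99 - 3.31 = 1.54

1.54 bits


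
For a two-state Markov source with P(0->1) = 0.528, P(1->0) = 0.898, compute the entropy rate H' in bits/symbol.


Stationary distribution: pi_0 = p10/(p01+p10) = 0.6297, pi_1 = 0.3703. Entropy rate H' = pi_0*H(p01) + pi_1*H(p10) = 0.6297*0.9977 + 0.3703*0.4753 = 0.8043

0.8043 bits/symbol


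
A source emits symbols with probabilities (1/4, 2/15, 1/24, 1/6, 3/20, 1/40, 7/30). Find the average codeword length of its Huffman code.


Huffman construction (repeatedly merge the two least-probable nodes; each merge adds 1 bit to every symbol beneath it): 1/40 + 1/24 = 1/15; 1/15 + 2/15 = 1/5; 3/20 + 1/6 = 19/60; 1/5 + 7/30 = 13/30; 1/4 + 19/60 = 17/30; 13/30 + 17/30 = 1. Resulting codeword lengths (in the order the probabilities were given): (2, 3, 4, 3, 3, 4, 2). L_avg = sum(p_i * l_i) = 1/4*2 + 2/15*3 + 1/24*4 + 1/6*3 + 3/20*3 + 1/40*4 + 7/30*2 = 31/12 = 2.5833

2.5833 bits


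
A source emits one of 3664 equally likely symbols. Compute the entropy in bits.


H = log2(n) = log2(3664) = 11.8392

11.8392 bits


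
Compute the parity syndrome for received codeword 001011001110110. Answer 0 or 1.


Syndrome = XOR of all bits = 0 XOR 0 XOR 1 XOR 0 XOR 1 XOR 1 XOR 0 XOR 0 XOR 1 XOR 1 XOR 1 XOR 0 XOR 1 XOR 1 XOR 0 = 0

0


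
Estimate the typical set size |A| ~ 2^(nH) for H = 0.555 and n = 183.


log2|A_typical| = nH = 183 * 0.555 = 101.565, so |A_typical| ~ 2^101.565 = 3.751e+30

3.751e+30


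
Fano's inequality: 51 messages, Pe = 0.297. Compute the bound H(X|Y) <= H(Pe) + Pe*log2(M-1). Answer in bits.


H(Pe) = -Pe*log2(Pe) - (1-Pe)*log2(1-Pe) = -0.297*log2(0.297) - 0.703*log2(0.703) = 0.520185 + 0.357408 = 0.8776. Pe*log2(M-1) = 0.297*log2(50) = 1.676225. Bound = H(Pe) + Pe*log2(M-1) = 0.520185 + 0.357408 + 1.676225 = 2.5538

2.5538 bits


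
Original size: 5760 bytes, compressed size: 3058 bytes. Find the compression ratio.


Ratio = original / compressed = 5760 / 3058 = 1.8836

1.8836


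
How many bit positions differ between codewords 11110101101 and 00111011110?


Count differing positions: ^ ^ . . ^ ^ ^ . . ^ ^ = 7 differences

7


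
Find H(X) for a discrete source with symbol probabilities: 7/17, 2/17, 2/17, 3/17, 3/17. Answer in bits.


H = -sum(p_i * log2(p_i)). Terms: -(7/17)*log2(7/17) = 0.527103; -(2/17)*log2(2/17) = 0.363231; -(2/17)*log2(2/17) = 0.363231; -(3/17)*log2(3/17) = 0.441618; -(3/17)*log2(3/17) = 0.441618. H = 0.527103 + 0.363231 + 0.363231 + 0.441618 + 0.441618 = 2.1368

2.1368 bits


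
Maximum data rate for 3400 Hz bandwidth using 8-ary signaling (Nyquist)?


Rate = 2 * B * log2(M) = 2 * 3400 * 3.0 = 20400.0

20400.0 bps


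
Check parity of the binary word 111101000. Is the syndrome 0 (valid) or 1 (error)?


Syndrome = XOR of all bits = 1 XOR 1 XOR 1 XOR 1 XOR 0 XOR 1 XOR 0 XOR 0 XOR 0 = 1

1


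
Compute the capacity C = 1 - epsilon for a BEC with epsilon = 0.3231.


C = 1 - epsilon = 1 - 0.3231 = 0.6769

0.6769 bits


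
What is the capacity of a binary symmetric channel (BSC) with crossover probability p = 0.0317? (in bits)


H(p) = -p*log2(p) - (1-p)*log2(1-p) = -0.0317*log2(0.0317) - 0.9683*log2(0.9683) = 0.157846 + 0.045001 = 0.2028. C = 1 - H(p) = 1 - 0.2028 = 0.7972

0.7972 bits


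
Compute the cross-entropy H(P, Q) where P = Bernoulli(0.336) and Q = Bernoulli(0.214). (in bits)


H(P,Q) = -p*log2(q) - (1-p)*log2(1-q). -0.336*log2(0.214) = 0.747371; -0.664*log2(0.786) = 0.230673. H(P,Q) = 0.747371 + 0.230673 = 0.978

0.978 bits


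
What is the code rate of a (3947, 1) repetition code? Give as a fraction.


Rate = k/n = 1/3947

1/3947


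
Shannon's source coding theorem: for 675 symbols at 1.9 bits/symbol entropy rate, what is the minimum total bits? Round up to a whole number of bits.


Minimum bits >= n * H = 675 * 1.9 = 1282.5, rounded up to a whole number of bits = 1283

1283 bits


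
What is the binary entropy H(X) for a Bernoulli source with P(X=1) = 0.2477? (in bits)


H = -p*log2(p) - (1-p)*log2(1-p). -0.2477*log2(0.2477) = 0.498703; -0.7523*log2(0.7523) = 0.308909. H = 0.498703 + 0.308909 = 0.8076

0.8076 bits


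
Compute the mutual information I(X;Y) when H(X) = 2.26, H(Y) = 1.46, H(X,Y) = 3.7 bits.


I(X;Y) = H(X) + H(Y) - H(X,Y) = 2.26 + 1.46 - 3.7 = 0.02

0.02 bits


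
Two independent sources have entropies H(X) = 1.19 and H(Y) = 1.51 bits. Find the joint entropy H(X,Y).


For independent variables, H(X,Y) = H(X) + H(Y) = 1.19 + 1.51 = 2.7

2.7 bits


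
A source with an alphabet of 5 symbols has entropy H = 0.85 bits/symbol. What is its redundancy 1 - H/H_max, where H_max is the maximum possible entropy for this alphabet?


H_max = log2(K) = log2(5) = 2.3219 bits/symbol. Redundancy = 1 - H/H_max = 1 - 0.85/2.3219 = 1 - 0.3661 = 0.6339

0.6339


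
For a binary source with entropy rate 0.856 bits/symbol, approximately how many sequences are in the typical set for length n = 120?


log2|A_typical| = nH = 120 * 0.856 = 102.72, so |A_typical| ~ 2^102.72 = 8.352e+30

8.352e+30


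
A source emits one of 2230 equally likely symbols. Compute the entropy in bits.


H = log2(n) = log2(2230) = 11.1228

11.1228 bits


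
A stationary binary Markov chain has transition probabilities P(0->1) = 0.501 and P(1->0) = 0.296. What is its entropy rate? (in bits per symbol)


Stationary distribution: pi_0 = p10/(p01+p10) = 0.3714, pi_1 = 0.6286. Entropy rate H' = pi_0*H(p01) + pi_1*H(p10) = 0.3714*1.0 + 0.6286*0.8763 = 0.9223

0.9223 bits/symbol


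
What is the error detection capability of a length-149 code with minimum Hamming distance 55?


Detection capability = d_min - 1 = 55 - 1 = 54

54 errors


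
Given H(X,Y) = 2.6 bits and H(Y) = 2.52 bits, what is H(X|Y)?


H(X|Y) = H(X,Y) - H(Y) = 2.6 - 2.52 = 0.08

0.08 bits


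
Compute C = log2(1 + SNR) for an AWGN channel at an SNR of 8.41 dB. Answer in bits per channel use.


SNR_linear = 10^(8.41/10) = 6.9343; C = log2(1 + SNR_linear) = log2(1 + 6.9343) = 2.9881

2.9881 bits/channel use


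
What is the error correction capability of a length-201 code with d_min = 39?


Correction capability = floor((d-1)/2) = floor((39-1)/2) = 19

19 errors


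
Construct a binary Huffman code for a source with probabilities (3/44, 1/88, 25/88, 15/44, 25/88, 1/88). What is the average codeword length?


Huffman construction (repeatedly merge the two least-probable nodes; each merge adds 1 bit to every symbol beneath it): 1/88 + 1/88 = 1/44; 1/44 + 3/44 = 1/11; 1/11 + 25/88 = 3/8; 25/88 + 15/44 = 5/8; 3/8 + 5/8 = 1. Resulting codeword lengths (in the order the probabilities were given): (3, 4, 2, 2, 2, 4). L_avg = sum(p_i * l_i) = 3/44*3 + 1/88*4 + 25/88*2 + 15/44*2 + 25/88*2 + 1/88*4 = 93/44 = 2.1136

2.1136 bits


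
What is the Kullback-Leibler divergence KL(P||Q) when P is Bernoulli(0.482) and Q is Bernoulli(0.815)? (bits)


KL = p*log2(p/q) + (1-p)*log2((1-p)/(1-q)) = 0.482*log2(0.482/0.815) + 0.518*log2(0.518/0.185) = 0.4042

0.4042 bits


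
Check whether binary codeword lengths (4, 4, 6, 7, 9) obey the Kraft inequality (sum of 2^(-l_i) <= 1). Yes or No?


Kraft sum = sum(2^(-l_i)) = 0.1504, need <= 1. Result: satisfied (a binary prefix-free code with these lengths exists)

Yes


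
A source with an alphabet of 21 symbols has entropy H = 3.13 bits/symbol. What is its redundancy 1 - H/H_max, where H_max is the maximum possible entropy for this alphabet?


H_max = log2(K) = log2(21) = 4.3923 bits/symbol. Redundancy = 1 - H/H_max = 1 - 3.13/4.3923 = 1 - 0.7126 = 0.2874

0.2874


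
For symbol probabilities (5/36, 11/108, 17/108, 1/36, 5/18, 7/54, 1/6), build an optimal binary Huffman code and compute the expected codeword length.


Huffman construction (repeatedly merge the two least-probable nodes; each merge adds 1 bit to every symbol beneath it): 1/36 + 11/108 = 7/54; 7/54 + 7/54 = 7/27; 5/36 + 17/108 = 8/27; 1/6 + 7/27 = 23/54; 5/18 + 8/27 = 31/54; 23/54 + 31/54 = 1. Resulting codeword lengths (in the order the probabilities were given): (3, 4, 3, 4, 2, 3, 2). L_avg = sum(p_i * l_i) = 5/36*3 + 11/108*4 + 17/108*3 + 1/36*4 + 5/18*2 + 7/54*3 + 1/6*2 = 145/54 = 2.6852

2.6852 bits


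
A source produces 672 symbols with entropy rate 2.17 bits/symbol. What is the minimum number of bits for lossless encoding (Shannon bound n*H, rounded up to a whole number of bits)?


Minimum bits >= n * H = 672 * 2.17 = 1458.24, rounded up to a whole number of bits = 1459

1459 bits


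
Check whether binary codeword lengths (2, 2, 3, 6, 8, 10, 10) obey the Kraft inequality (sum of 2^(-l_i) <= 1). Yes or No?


Kraft sum = sum(2^(-l_i)) = 0.6465, need <= 1. Result: satisfied (a binary prefix-free code with these lengths exists)

Yes


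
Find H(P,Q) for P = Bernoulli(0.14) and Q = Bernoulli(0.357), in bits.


H(P,Q) = -p*log2(q) - (1-p)*log2(1-q). -0.14*log2(0.357) = 0.208041; -0.86*log2(0.643) = 0.547914. H(P,Q) = 0.208041 + 0.547914 = 0.756

0.756 bits


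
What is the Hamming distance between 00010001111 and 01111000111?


Count differing positions: . ^ ^ . ^ . . ^ . . . = 4 differences

4


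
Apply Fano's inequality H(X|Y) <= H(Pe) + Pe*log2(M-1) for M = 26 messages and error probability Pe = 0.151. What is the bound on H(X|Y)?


H(Pe) = -Pe*log2(Pe) - (1-Pe)*log2(1-Pe) = -0.151*log2(0.151) - 0.849*log2(0.849) = 0.411834 + 0.200503 = 0.6123. Pe*log2(M-1) = 0.151*log2(25) = 0.701222. Bound = H(Pe) + Pe*log2(M-1) = 0.411834 + 0.200503 + 0.701222 = 1.3136

1.3136 bits


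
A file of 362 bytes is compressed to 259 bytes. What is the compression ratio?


Ratio = original / compressed = 362 / 259 = 1.3977

1.3977


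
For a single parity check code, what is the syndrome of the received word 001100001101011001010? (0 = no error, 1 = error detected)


Syndrome = XOR of all bits = 0 XOR 0 XOR 1 XOR 1 XOR 0 XOR 0 XOR 0 XOR 0 XOR 1 XOR 1 XOR 0 XOR 1 XOR 0 XOR 1 XOR 1 XOR 0 XOR 0 XOR 1 XOR 0 XOR 1 XOR 0 = 1

1


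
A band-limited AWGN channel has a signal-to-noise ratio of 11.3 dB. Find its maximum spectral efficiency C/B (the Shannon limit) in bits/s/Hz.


SNR_linear = 10^(11.3/10) = 13.4896; C/B = log2(1 + SNR_linear) = log2(1 + 13.4896) = 3.8569

3.8569 bits/s/Hz


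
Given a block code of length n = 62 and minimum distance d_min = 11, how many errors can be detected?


Detection capability = d_min - 1 = 11 - 1 = 10

10 errors


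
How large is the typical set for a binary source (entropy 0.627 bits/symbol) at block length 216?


log2|A_typical| = nH = 216 * 0.627 = 135.432, so |A_typical| ~ 2^135.432 = 5.876e+40

5.876e+40


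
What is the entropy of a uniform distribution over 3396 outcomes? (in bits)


H = log2(n) = log2(3396) = 11.7296

11.7296 bits


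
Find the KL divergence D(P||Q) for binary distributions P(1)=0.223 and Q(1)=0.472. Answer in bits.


KL = p*log2(p/q) + (1-p)*log2((1-p)/(1-q)) = 0.223*log2(0.223/0.472) + 0.777*log2(0.777/0.528) = 0.1919

0.1919 bits


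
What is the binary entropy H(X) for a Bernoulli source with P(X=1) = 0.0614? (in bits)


H = -p*log2(p) - (1-p)*log2(1-p). -0.0614*log2(0.0614) = 0.247173; -0.9386*log2(0.9386) = 0.085805. H = 0.247173 + 0.085805 = 0.333

0.333 bits


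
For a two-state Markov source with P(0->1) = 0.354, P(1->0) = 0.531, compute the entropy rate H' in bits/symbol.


Stationary distribution: pi_0 = p10/(p01+p10) = 0.6, pi_1 = 0.4. Entropy rate H' = pi_0*H(p01) + pi_1*H(p10) = 0.6*0.9376 + 0.4*0.9972 = 0.9614

0.9614 bits/symbol


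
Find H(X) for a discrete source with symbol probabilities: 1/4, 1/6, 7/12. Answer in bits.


H = -sum(p_i * log2(p_i)). Terms: -(1/4)*log2(1/4) = 0.500000; -(1/6)*log2(1/6) = 0.430827; -(7/12)*log2(7/12) = 0.453604. H = 0.500000 + 0.430827 + 0.453604 = 1.3844

1.3844 bits


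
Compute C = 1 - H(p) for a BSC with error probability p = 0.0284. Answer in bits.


H(p) = -p*log2(p) - (1-p)*log2(1-p) = -0.0284*log2(0.0284) - 0.9716*log2(0.9716) = 0.145918 + 0.040385 = 0.1863. C = 1 - H(p) = 1 - 0.1863 = 0.8137

0.8137 bits


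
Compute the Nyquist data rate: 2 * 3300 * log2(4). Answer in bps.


Rate = 2 * B * log2(M) = 2 * 3300 * 2.0 = 13200.0

13200.0 bps


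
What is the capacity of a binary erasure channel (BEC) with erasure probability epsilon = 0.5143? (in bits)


C = 1 - epsilon = 1 - 0.5143 = 0.4857

0.4857 bits


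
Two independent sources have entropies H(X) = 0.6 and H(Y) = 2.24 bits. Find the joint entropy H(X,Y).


For independent variables, H(X,Y) = H(X) + H(Y) = 0.6 + 2.24 = 2.84

2.84 bits


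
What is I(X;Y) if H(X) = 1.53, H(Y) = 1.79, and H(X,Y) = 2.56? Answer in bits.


I(X;Y) = H(X) + H(Y) - H(X,Y) = 1.53 + 1.79 - 2.56 = 0.76

0.76 bits


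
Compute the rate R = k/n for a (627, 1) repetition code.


Rate = k/n = 1/627

1/627


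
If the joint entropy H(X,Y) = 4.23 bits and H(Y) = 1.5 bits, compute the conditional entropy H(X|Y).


H(X|Y) = H(X,Y) - H(Y) = 4.23 - 1.5 = 2.73

2.73 bits


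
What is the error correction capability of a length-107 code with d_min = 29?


Correction capability = floor((d-1)/2) = floor((29-1)/2) = 14

14 errors


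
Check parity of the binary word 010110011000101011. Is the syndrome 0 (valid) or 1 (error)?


Syndrome = XOR of all bits = 0 XOR 1 XOR 0 XOR 1 XOR 1 XOR 0 XOR 0 XOR 1 XOR 1 XOR 0 XOR 0 XOR 0 XOR 1 XOR 0 XOR 1 XOR 0 XOR 1 XOR 1 = 1

1


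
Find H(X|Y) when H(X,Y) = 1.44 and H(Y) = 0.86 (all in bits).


H(X|Y) = H(X,Y) - H(Y) = 1.44 - 0.86 = 0.58

0.58 bits


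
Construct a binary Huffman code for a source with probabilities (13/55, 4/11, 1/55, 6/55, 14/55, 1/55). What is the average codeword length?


Huffman construction (repeatedly merge the two least-probable nodes; each merge adds 1 bit to every symbol beneath it): 1/55 + 1/55 = 2/55; 2/55 + 6/55 = 8/55; 8/55 + 13/55 = 21/55; 14/55 + 4/11 = 34/55; 21/55 + 34/55 = 1. Resulting codeword lengths (in the order the probabilities were given): (2, 2, 4, 3, 2, 4). L_avg = sum(p_i * l_i) = 13/55*2 + 4/11*2 + 1/55*4 + 6/55*3 + 14/55*2 + 1/55*4 = 24/11 = 2.1818

2.1818 bits


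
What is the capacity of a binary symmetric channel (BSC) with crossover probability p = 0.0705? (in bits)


H(p) = -p*log2(p) - (1-p)*log2(1-p) = -0.0705*log2(0.0705) - 0.9295*log2(0.9295) = 0.269749 + 0.098037 = 0.3678. C = 1 - H(p) = 1 - 0.3678 = 0.6322

0.6322 bits


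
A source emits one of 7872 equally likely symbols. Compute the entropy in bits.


H = log2(n) = log2(7872) = 12.9425

12.9425 bits


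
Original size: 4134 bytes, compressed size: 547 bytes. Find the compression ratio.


Ratio = original / compressed = 4134 / 547 = 7.5576

7.5576


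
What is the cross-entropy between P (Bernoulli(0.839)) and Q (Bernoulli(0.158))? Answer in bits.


H(P,Q) = -p*log2(q) - (1-p)*log2(1-q). -0.839*log2(0.158) = 2.233421; -0.161*log2(0.842) = 0.039945. H(P,Q) = 2.233421 + 0.039945 = 2.2734

2.2734 bits


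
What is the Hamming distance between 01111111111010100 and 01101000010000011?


Count differing positions: . . . ^ . ^ ^ ^ ^ . ^ . ^ . ^ ^ ^ = 10 differences

10


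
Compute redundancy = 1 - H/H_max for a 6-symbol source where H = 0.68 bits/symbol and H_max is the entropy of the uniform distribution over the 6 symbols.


H_max = log2(K) = log2(6) = 2.585 bits/symbol. Redundancy = 1 - H/H_max = 1 - 0.68/2.585 = 1 - 0.2631 = 0.7369

0.7369


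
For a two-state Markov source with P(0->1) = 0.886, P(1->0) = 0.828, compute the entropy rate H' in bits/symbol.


Stationary distribution: pi_0 = p10/(p01+p10) = 0.4831, pi_1 = 0.5169. Entropy rate H' = pi_0*H(p01) + pi_1*H(p10) = 0.4831*0.5119 + 0.5169*0.6623 = 0.5896

0.5896 bits/symbol


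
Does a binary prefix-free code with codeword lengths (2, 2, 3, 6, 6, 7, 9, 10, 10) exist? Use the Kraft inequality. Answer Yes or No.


Kraft sum = sum(2^(-l_i)) = 0.668, need <= 1. Result: satisfied (a binary prefix-free code with these lengths exists)

Yes


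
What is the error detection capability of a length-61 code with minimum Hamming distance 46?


Detection capability = d_min - 1 = 46 - 1 = 45

45 errors


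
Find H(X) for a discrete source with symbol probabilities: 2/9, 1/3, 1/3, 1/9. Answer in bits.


H = -sum(p_i * log2(p_i)). Terms: -(2/9)*log2(2/9) = 0.482206; -(1/3)*log2(1/3) = 0.528321; -(1/3)*log2(1/3) = 0.528321; -(1/9)*log2(1/9) = 0.352214. H = 0.482206 + 0.528321 + 0.528321 + 0.352214 = 1.8911

1.8911 bits


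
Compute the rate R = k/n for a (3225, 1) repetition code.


Rate = k/n = 1/3225

1/3225


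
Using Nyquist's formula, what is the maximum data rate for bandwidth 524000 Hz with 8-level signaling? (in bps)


Rate = 2 * B * log2(M) = 2 * 524000 * 3.0 = 3144000.0

3144000.0 bps


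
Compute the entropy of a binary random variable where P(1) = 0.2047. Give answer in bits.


H = -p*log2(p) - (1-p)*log2(1-p). -0.2047*log2(0.2047) = 0.468439; -0.7953*log2(0.7953) = 0.262790. H = 0.468439 + 0.262790 = 0.7312

0.7312 bits


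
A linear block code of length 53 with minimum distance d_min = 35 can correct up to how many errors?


Correction capability = floor((d-1)/2) = floor((35-1)/2) = 17

17 errors


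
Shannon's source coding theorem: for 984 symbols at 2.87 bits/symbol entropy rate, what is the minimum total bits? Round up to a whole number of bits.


Minimum bits >= n * H = 984 * 2.87 = 2824.08, rounded up to a whole number of bits = 2825

2825 bits


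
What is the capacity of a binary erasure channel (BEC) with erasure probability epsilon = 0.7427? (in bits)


C = 1 - epsilon = 1 - 0.7427 = 0.2573

0.2573 bits


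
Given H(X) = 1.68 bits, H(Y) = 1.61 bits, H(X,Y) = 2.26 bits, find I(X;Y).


I(X;Y) = H(X) + H(Y) - H(X,Y) = 1.68 + 1.61 - 2.26 = 1.03

1.03 bits


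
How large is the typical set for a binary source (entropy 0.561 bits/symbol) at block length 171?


log2|A_typical| = nH = 171 * 0.561 = 95.931, so |A_typical| ~ 2^95.931 = 7.553e+28

7.553e+28


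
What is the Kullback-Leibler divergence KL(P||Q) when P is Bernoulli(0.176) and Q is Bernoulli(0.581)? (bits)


KL = p*log2(p/q) + (1-p)*log2((1-p)/(1-q)) = 0.176*log2(0.176/0.581) + 0.824*log2(0.824/0.419) = 0.5007

0.5007 bits


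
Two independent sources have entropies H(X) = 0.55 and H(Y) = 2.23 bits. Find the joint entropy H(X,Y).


For independent variables, H(X,Y) = H(X) + H(Y) = 0.55 + 2.23 = 2.78

2.78 bits


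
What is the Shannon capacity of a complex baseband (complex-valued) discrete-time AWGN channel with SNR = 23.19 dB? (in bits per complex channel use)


SNR_linear = 10^(23.19/10) = 208.4491; C = log2(1 + SNR_linear) = log2(1 + 208.4491) = 7.7105

7.7105 bits/channel use


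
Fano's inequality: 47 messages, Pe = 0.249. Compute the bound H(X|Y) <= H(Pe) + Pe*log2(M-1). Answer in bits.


H(Pe) = -Pe*log2(Pe) - (1-Pe)*log2(1-Pe) = -0.249*log2(0.249) - 0.751*log2(0.751) = 0.499440 + 0.310250 = 0.8097. Pe*log2(M-1) = 0.249*log2(46) = 1.375367. Bound = H(Pe) + Pe*log2(M-1) = 0.499440 + 0.310250 + 1.375367 = 2.1851

2.1851 bits


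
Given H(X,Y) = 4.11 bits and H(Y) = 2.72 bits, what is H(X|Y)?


H(X|Y) = H(X,Y) - H(Y) = 4.11 - 2.72 = 1.39

1.39 bits


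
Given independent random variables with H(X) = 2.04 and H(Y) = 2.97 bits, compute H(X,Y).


For independent variables, H(X,Y) = H(X) + H(Y) = 2.04 + 2.97 = 5.01

5.01 bits


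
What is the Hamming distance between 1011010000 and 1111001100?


Count differing positions: . ^ . . . ^ ^ ^ . . = 4 differences

4


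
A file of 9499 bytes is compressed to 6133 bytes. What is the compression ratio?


Ratio = original / compressed = 9499 / 6133 = 1.5488

1.5488


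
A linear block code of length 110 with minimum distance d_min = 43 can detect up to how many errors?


Detection capability = d_min - 1 = 43 - 1 = 42

42 errors


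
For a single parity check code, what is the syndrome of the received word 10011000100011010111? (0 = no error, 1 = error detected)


Syndrome = XOR of all bits = 1 XOR 0 XOR 0 XOR 1 XOR 1 XOR 0 XOR 0 XOR 0 XOR 1 XOR 0 XOR 0 XOR 0 XOR 1 XOR 1 XOR 0 XOR 1 XOR 0 XOR 1 XOR 1 XOR 1 = 0

0


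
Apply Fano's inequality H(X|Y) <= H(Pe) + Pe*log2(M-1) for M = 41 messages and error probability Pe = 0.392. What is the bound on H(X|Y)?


H(Pe) = -Pe*log2(Pe) - (1-Pe)*log2(1-Pe) = -0.392*log2(0.392) - 0.608*log2(0.608) = 0.529621 + 0.436457 = 0.9661. Pe*log2(M-1) = 0.392*log2(40) = 2.086196. Bound = H(Pe) + Pe*log2(M-1) = 0.529621 + 0.436457 + 2.086196 = 3.0523

3.0523 bits


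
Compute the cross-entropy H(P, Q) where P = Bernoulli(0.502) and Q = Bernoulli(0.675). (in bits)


H(P,Q) = -p*log2(q) - (1-p)*log2(1-q). -0.502*log2(0.675) = 0.284654; -0.498*log2(0.325) = 0.807501. H(P,Q) = 0.284654 + 0.807501 = 1.0922

1.0922 bits


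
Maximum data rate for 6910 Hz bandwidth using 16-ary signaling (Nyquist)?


Rate = 2 * B * log2(M) = 2 * 6910 * 4.0 = 55280.0

55280.0 bps


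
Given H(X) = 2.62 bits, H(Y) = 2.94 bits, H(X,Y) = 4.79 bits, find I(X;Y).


I(X;Y) = H(X) + H(Y) - H(X,Y) = 2.62 + 2.94 - 4.79 = 0.77

0.77 bits


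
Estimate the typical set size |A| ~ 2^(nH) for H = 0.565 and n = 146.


log2|A_typical| = nH = 146 * 0.565 = 82.49, so |A_typical| ~ 2^82.49 = 6.791e+24

6.791e+24


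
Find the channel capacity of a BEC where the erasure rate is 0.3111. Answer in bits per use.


C = 1 - epsilon = 1 - 0.3111 = 0.6889

0.6889 bits


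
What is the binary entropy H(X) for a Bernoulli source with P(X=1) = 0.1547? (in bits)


H = -p*log2(p) - (1-p)*log2(1-p). -0.1547*log2(0.1547) = 0.416523; -0.8453*log2(0.8453) = 0.204955. H = 0.416523 + 0.204955 = 0.6215

0.6215 bits


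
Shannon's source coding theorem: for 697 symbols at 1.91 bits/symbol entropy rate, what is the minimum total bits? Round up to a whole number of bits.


Minimum bits >= n * H = 697 * 1.91 = 1331.27, rounded up to a whole number of bits = 1332

1332 bits


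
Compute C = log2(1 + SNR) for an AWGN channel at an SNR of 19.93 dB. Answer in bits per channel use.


SNR_linear = 10^(19.93/10) = 98.4011; C = log2(1 + SNR_linear) = log2(1 + 98.4011) = 6.6352

6.6352 bits/channel use


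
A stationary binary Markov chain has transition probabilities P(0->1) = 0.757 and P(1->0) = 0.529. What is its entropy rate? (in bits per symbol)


Stationary distribution: pi_0 = p10/(p01+p10) = 0.4114, pi_1 = 0.5886. Entropy rate H' = pi_0*H(p01) + pi_1*H(p10) = 0.4114*0.8 + 0.5886*0.9976 = 0.9163

0.9163 bits/symbol


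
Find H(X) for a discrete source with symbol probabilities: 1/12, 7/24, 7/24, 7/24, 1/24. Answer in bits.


H = -sum(p_i * log2(p_i)). Terms: -(1/12)*log2(1/12) = 0.298747; -(7/24)*log2(7/24) = 0.518469; -(7/24)*log2(7/24) = 0.518469; -(7/24)*log2(7/24) = 0.518469; -(1/24)*log2(1/24) = 0.191040. H = 0.298747 + 0.518469 + 0.518469 + 0.518469 + 0.191040 = 2.0452

2.0452 bits


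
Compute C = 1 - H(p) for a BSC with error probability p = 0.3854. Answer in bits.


H(p) = -p*log2(p) - (1-p)*log2(1-p) = -0.3854*log2(0.3854) - 0.6146*log2(0.6146) = 0.530145 + 0.431621 = 0.9618. C = 1 - H(p) = 1 - 0.9618 = 0.0382

0.0382 bits


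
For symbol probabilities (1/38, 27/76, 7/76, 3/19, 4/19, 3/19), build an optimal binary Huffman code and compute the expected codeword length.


Huffman construction (repeatedly merge the two least-probable nodes; each merge adds 1 bit to every symbol beneath it): 1/38 + 7/76 = 9/76; 9/76 + 3/19 = 21/76; 3/19 + 4/19 = 7/19; 21/76 + 27/76 = 12/19; 7/19 + 12/19 = 1. Resulting codeword lengths (in the order the probabilities were given): (4, 2, 4, 3, 2, 2). L_avg = sum(p_i * l_i) = 1/38*4 + 27/76*2 + 7/76*4 + 3/19*3 + 4/19*2 + 3/19*2 = 91/38 = 2.3947

2.3947 bits


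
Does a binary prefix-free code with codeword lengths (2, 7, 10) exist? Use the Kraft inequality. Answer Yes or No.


Kraft sum = sum(2^(-l_i)) = 0.2588, need <= 1. Result: satisfied (a binary prefix-free code with these lengths exists)

Yes


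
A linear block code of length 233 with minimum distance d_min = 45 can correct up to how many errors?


Correction capability = floor((d-1)/2) = floor((45-1)/2) = 22

22 errors


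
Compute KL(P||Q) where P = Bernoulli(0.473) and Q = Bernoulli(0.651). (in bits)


KL = p*log2(p/q) + (1-p)*log2((1-p)/(1-q)) = 0.473*log2(0.473/0.651) + 0.527*log2(0.527/0.349) = 0.0954

0.0954 bits


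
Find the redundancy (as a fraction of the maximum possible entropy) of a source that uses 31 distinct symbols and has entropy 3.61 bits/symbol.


H_max = log2(K) = log2(31) = 4.9542 bits/symbol. Redundancy = 1 - H/H_max = 1 - 3.61/4.9542 = 1 - 0.7287 = 0.2713

0.2713


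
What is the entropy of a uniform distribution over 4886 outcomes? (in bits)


H = log2(n) = log2(4886) = 12.2544

12.2544 bits


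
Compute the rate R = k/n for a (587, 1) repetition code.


Rate = k/n = 1/587

1/587


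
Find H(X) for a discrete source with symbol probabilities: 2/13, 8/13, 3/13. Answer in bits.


H = -sum(p_i * log2(p_i)). Terms: -(2/13)*log2(2/13) = 0.415452; -(8/13)*log2(8/13) = 0.431040; -(3/13)*log2(3/13) = 0.488187. H = 0.415452 + 0.431040 + 0.488187 = 1.3347

1.3347 bits


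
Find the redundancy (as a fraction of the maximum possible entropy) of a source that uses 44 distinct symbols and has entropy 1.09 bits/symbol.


H_max = log2(K) = log2(44) = 5.4594 bits/symbol. Redundancy = 1 - H/H_max = 1 - 1.09/5.4594 = 1 - 0.1997 = 0.8003

0.8003


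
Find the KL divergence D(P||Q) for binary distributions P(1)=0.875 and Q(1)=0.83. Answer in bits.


KL = p*log2(p/q) + (1-p)*log2((1-p)/(1-q)) = 0.875*log2(0.875/0.83) + 0.125*log2(0.125/0.17) = 0.0112

0.0112 bits


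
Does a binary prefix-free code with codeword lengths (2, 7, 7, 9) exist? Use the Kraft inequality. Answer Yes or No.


Kraft sum = sum(2^(-l_i)) = 0.2676, need <= 1. Result: satisfied (a binary prefix-free code with these lengths exists)

Yes


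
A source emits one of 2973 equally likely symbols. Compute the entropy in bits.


H = log2(n) = log2(2973) = 11.5377

11.5377 bits


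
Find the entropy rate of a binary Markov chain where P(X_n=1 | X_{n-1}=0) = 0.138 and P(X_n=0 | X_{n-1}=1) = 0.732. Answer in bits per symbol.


Stationary distribution: pi_0 = p10/(p01+p10) = 0.8414, pi_1 = 0.1586. Entropy rate H' = pi_0*H(p01) + pi_1*H(p10) = 0.8414*0.579 + 0.1586*0.8386 = 0.6202

0.6202 bits/symbol


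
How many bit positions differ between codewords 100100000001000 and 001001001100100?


Count differing positions: ^ . ^ ^ . ^ . . ^ ^ . ^ ^ . . = 8 differences

8


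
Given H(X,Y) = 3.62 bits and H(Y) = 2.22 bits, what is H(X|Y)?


H(X|Y) = H(X,Y) - H(Y) = 3.62 - 2.22 = 1.4

1.4 bits


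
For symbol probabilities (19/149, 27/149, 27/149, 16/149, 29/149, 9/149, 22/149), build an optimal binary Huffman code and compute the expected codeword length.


Huffman construction (repeatedly merge the two least-probable nodes; each merge adds 1 bit to every symbol beneath it): 9/149 + 16/149 = 25/149; 19/149 + 22/149 = 41/149; 25/149 + 27/149 = 52/149; 27/149 + 29/149 = 56/149; 41/149 + 52/149 = 93/149; 56/149 + 93/149 = 1. Resulting codeword lengths (in the order the probabilities were given): (3, 3, 2, 4, 2, 4, 3). L_avg = sum(p_i * l_i) = 19/149*3 + 27/149*3 + 27/149*2 + 16/149*4 + 29/149*2 + 9/149*4 + 22/149*3 = 416/149 = 2.7919

2.7919 bits


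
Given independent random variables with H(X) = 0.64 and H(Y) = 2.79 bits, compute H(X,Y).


For independent variables, H(X,Y) = H(X) + H(Y) = 0.64 + 2.79 = 3.43

3.43 bits


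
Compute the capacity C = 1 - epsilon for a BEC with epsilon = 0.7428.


C = 1 - epsilon = 1 - 0.7428 = 0.2572

0.2572 bits


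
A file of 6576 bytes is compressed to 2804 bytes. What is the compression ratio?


Ratio = original / compressed = 6576 / 2804 = 2.3452

2.3452


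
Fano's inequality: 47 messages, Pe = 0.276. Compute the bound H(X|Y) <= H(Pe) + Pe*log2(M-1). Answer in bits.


H(Pe) = -Pe*log2(Pe) - (1-Pe)*log2(1-Pe) = -0.276*log2(0.276) - 0.724*log2(0.724) = 0.512604 + 0.337339 = 0.8499. Pe*log2(M-1) = 0.276*log2(46) = 1.524503. Bound = H(Pe) + Pe*log2(M-1) = 0.512604 + 0.337339 + 1.524503 = 2.3744

2.3744 bits


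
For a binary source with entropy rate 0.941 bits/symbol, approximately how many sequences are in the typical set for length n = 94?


log2|A_typical| = nH = 94 * 0.941 = 88.454, so |A_typical| ~ 2^88.454 = 4.239e+26

4.239e+26


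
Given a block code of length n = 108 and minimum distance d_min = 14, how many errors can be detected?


Detection capability = d_min - 1 = 14 - 1 = 13

13 errors


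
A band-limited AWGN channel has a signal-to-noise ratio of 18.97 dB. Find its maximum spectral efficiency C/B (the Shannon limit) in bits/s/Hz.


SNR_linear = 10^(18.97/10) = 78.886; C/B = log2(1 + SNR_linear) = log2(1 + 78.886) = 6.3199

6.3199 bits/s/Hz


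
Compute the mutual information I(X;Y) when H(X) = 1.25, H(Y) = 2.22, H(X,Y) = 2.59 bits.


I(X;Y) = H(X) + H(Y) - H(X,Y) = 1.25 + 2.22 - 2.59 = 0.88

0.88 bits


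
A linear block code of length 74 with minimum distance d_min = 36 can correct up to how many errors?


Correction capability = floor((d-1)/2) = floor((36-1)/2) = 17

17 errors


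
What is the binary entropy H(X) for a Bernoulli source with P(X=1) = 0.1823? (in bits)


H = -p*log2(p) - (1-p)*log2(1-p). -0.1823*log2(0.1823) = 0.447658; -0.8177*log2(0.8177) = 0.237424. H = 0.447658 + 0.237424 = 0.6851

0.6851 bits


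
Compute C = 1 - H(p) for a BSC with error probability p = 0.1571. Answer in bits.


H(p) = -p*log2(p) - (1-p)*log2(1-p) = -0.1571*log2(0.1571) - 0.8429*log2(0.8429) = 0.419495 + 0.207831 = 0.6273. C = 1 - H(p) = 1 - 0.6273 = 0.3727

0.3727 bits


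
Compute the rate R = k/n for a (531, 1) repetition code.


Rate = k/n = 1/531

1/531


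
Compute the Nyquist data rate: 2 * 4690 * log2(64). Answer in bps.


Rate = 2 * B * log2(M) = 2 * 4690 * 6.0 = 56280.0

56280.0 bps


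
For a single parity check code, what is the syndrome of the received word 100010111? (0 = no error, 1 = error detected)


Syndrome = XOR of all bits = 1 XOR 0 XOR 0 XOR 0 XOR 1 XOR 0 XOR 1 XOR 1 XOR 1 = 1

1


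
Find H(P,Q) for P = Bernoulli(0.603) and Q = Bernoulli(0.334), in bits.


H(P,Q) = -p*log2(q) - (1-p)*log2(1-q). -0.603*log2(0.334) = 0.953994; -0.397*log2(0.666) = 0.232803. H(P,Q) = 0.953994 + 0.232803 = 1.1868

1.1868 bits


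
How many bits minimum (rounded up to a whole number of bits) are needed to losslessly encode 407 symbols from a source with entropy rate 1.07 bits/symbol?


Minimum bits >= n * H = 407 * 1.07 = 435.49, rounded up to a whole number of bits = 436

436 bits


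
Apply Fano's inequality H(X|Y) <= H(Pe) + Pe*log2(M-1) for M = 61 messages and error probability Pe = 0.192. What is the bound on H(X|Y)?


H(Pe) = -Pe*log2(Pe) - (1-Pe)*log2(1-Pe) = -0.192*log2(0.192) - 0.808*log2(0.808) = 0.457118 + 0.248519 = 0.7056. Pe*log2(M-1) = 0.192*log2(60) = 1.134123. Bound = H(Pe) + Pe*log2(M-1) = 0.457118 + 0.248519 + 1.134123 = 1.8398

1.8398 bits


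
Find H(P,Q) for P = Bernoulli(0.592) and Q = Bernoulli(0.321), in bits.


H(P,Q) = -p*log2(q) - (1-p)*log2(1-q). -0.592*log2(0.321) = 0.970498; -0.408*log2(0.679) = 0.227875. H(P,Q) = 0.970498 + 0.227875 = 1.1984

1.1984 bits


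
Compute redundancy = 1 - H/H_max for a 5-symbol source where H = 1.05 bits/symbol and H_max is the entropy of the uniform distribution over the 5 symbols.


H_max = log2(K) = log2(5) = 2.3219 bits/symbol. Redundancy = 1 - H/H_max = 1 - 1.05/2.3219 = 1 - 0.4522 = 0.5478

0.5478


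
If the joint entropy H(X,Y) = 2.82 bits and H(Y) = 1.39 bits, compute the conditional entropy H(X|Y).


H(X|Y) = H(X,Y) - H(Y) = 2.82 - 1.39 = 1.43

1.43 bits


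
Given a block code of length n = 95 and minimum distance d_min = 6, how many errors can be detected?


Detection capability = d_min - 1 = 6 - 1 = 5

5 errors


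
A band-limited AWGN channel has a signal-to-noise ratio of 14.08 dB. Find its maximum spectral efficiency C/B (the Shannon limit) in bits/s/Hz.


SNR_linear = 10^(14.08/10) = 25.5859; C/B = log2(1 + SNR_linear) = log2(1 + 25.5859) = 4.7326

4.7326 bits/s/Hz


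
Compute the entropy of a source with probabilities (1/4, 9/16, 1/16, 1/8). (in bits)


H = -sum(p_i * log2(p_i)). Terms: -(1/4)*log2(1/4) = 0.500000; -(9/16)*log2(9/16) = 0.466917; -(1/16)*log2(1/16) = 0.250000; -(1/8)*log2(1/8) = 0.375000. H = 0.500000 + 0.466917 + 0.250000 + 0.375000 = 1.5919

1.5919 bits


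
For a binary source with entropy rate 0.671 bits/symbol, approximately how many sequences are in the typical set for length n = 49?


log2|A_typical| = nH = 49 * 0.671 = 32.879, so |A_typical| ~ 2^32.879 = 7.899e+09

7.899e+09


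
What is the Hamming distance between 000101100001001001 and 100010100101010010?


Count differing positions: ^ . . ^ ^ ^ . . . ^ . . . ^ ^ . ^ ^ = 9 differences

9


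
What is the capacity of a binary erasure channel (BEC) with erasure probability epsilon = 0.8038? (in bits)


C = 1 - epsilon = 1 - 0.8038 = 0.1962

0.1962 bits


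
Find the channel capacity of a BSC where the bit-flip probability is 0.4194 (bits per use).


H(p) = -p*log2(p) - (1-p)*log2(1-p) = -0.4194*log2(0.4194) - 0.5806*log2(0.5806) = 0.525760 + 0.455413 = 0.9812. C = 1 - H(p) = 1 - 0.9812 = 0.0188

0.0188 bits


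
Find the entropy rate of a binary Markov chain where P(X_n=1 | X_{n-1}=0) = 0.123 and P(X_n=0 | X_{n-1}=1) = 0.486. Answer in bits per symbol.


Stationary distribution: pi_0 = p10/(p01+p10) = 0.798, pi_1 = 0.202. Entropy rate H' = pi_0*H(p01) + pi_1*H(p10) = 0.798*0.5379 + 0.202*0.9994 = 0.6311

0.6311 bits/symbol


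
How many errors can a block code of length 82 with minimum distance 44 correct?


Correction capability = floor((d-1)/2) = floor((44-1)/2) = 21

21 errors


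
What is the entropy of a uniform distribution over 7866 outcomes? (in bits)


H = log2(n) = log2(7866) = 12.9414

12.9414 bits


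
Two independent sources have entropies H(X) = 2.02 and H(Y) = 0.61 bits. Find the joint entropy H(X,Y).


For independent variables, H(X,Y) = H(X) + H(Y) = 2.02 + 0.61 = 2.63

2.63 bits


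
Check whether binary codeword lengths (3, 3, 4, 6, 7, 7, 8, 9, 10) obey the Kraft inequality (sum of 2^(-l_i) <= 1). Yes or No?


Kraft sum = sum(2^(-l_i)) = 0.3506, need <= 1. Result: satisfied (a binary prefix-free code with these lengths exists)

Yes


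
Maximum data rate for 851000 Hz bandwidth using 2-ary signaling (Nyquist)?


Rate = 2 * B * log2(M) = 2 * 851000 * 1.0 = 1702000.0

1702000.0 bps


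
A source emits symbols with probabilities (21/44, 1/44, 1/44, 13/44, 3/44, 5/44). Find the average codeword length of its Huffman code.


Huffman construction (repeatedly merge the two least-probable nodes; each merge adds 1 bit to every symbol beneath it): 1/44 + 1/44 = 1/22; 1/22 + 3/44 = 5/44; 5/44 + 5/44 = 5/22; 5/22 + 13/44 = 23/44; 21/44 + 23/44 = 1. Resulting codeword lengths (in the order the probabilities were given): (1, 5, 5, 2, 4, 3). L_avg = sum(p_i * l_i) = 21/44*1 + 1/44*5 + 1/44*5 + 13/44*2 + 3/44*4 + 5/44*3 = 21/11 = 1.9091

1.9091 bits
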